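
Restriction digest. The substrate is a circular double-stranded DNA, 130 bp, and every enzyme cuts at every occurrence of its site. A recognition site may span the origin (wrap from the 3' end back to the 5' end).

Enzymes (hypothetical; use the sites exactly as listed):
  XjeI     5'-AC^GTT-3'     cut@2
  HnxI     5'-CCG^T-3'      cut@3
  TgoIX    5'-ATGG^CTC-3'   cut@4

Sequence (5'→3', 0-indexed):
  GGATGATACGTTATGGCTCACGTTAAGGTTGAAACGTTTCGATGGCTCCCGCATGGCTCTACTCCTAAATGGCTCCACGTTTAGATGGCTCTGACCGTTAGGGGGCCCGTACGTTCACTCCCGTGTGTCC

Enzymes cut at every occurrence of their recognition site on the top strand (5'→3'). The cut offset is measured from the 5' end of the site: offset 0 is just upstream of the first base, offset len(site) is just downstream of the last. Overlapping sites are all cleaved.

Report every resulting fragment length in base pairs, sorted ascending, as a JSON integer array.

[3,5,6,7,9,10,10,11,11,12,14,16,16]

Site scan:
  XjeI ACGTT/2: at [7, 19, 33, 76, 110] ⇒ [9, 21, 35, 78, 112]
  HnxI CCGT/3: at [94, 106, 120] ⇒ [97, 109, 123]
  TgoIX ATGGCTC/4: at [12, 41, 52, 68, 84] ⇒ [16, 45, 56, 72, 88]

Pooled cuts: [9, 16, 21, 35, 45, 56, 72, 78, 88, 97, 109, 112, 123]

Fragments:
  9→16: 7 bp
  16→21: 5 bp
  21→35: 14 bp
  35→45: 10 bp
  45→56: 11 bp
  56→72: 16 bp
  72→78: 6 bp
  78→88: 10 bp
  88→97: 9 bp
  97→109: 12 bp
  109→112: 3 bp
  112→123: 11 bp
  123→9 (wrap): 130-123+9 = 16 bp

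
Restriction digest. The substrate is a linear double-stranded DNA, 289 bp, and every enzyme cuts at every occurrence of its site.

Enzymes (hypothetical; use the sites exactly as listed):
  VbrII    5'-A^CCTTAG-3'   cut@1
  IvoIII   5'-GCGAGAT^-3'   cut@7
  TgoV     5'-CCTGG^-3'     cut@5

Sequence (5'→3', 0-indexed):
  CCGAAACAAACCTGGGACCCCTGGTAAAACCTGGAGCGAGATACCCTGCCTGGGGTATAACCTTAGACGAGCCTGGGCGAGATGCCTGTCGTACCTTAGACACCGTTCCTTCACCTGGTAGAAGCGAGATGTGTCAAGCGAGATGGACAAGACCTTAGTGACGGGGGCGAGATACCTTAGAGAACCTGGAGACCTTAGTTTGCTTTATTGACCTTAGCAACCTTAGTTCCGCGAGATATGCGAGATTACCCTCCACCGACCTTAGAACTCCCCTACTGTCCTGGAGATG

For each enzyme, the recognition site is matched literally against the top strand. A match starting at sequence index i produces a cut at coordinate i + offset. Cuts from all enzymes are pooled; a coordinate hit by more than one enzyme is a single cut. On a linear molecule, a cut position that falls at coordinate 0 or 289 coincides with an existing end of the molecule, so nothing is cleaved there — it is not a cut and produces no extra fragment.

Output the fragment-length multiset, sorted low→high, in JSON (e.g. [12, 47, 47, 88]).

[1,3,5,7,7,8,8,9,9,9,10,10,11,12,13,14,15,15,16,17,19,21,25,25]

Per-enzyme occurrences:
  VbrII ACCTTAG/1: at [59, 92, 151, 173, 191, 210, 219, 258] ⇒ [60, 93, 152, 174, 192, 211, 220, 259]
  IvoIII GCGAGAT/7: at [35, 76, 123, 137, 166, 230, 239] ⇒ [42, 83, 130, 144, 173, 237, 246]
  TgoV CCTGG/5: at [10, 19, 29, 48, 71, 113, 184, 279] ⇒ [15, 24, 34, 53, 76, 118, 189, 284]

Pooled cuts: [15, 24, 34, 42, 53, 60, 76, 83, 93, 118, 130, 144, 152, 173, 174, 189, 192, 211, 220, 237, 246, 259, 284]

Fragment lengths:
  [0,15): 15 bp
  [15,24): 9 bp
  [24,34): 10 bp
  [34,42): 8 bp
  [42,53): 11 bp
  [53,60): 7 bp
  [60,76): 16 bp
  [76,83): 7 bp
  [83,93): 10 bp
  [93,118): 25 bp
  [118,130): 12 bp
  [130,144): 14 bp
  [144,152): 8 bp
  [152,173): 21 bp
  [173,174): 1 bp
  [174,189): 15 bp
  [189,192): 3 bp
  [192,211): 19 bp
  [211,220): 9 bp
  [220,237): 17 bp
  [237,246): 9 bp
  [246,259): 13 bp
  [259,284): 25 bp
  [284,289): 5 bp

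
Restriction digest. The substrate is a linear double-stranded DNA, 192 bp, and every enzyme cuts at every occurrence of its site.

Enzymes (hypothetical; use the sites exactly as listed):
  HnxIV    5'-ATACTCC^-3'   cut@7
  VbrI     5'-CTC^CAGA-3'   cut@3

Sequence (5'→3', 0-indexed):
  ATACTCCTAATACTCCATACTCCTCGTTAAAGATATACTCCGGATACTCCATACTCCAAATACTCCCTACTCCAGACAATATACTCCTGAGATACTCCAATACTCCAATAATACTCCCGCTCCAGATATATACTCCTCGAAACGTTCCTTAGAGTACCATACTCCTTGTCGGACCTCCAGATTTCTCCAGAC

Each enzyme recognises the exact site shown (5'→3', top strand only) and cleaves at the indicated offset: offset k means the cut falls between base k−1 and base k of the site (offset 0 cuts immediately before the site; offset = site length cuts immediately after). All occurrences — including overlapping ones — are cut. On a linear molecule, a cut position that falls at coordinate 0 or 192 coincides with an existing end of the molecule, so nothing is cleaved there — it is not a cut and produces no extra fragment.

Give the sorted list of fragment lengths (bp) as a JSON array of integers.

Per-enzyme occurrences:
  HnxIV (ATACTCC, off=7): starts [0, 9, 16, 34, 43, 50, 59, 80, 91, 99, 110, 129, 158] → cuts [7, 16, 23, 41, 50, 57, 66, 87, 98, 106, 117, 136, 165]
  VbrI (CTCCAGA, off=3): starts [69, 119, 174, 184] → cuts [72, 122, 177, 187]

Pooled cuts: [7, 16, 23, 41, 50, 57, 66, 72, 87, 98, 106, 117, 122, 136, 165, 177, 187]

Fragments:
  [0,7): 7 bp
  [7,16): 9 bp
  [16,23): 7 bp
  [23,41): 18 bp
  [41,50): 9 bp
  [50,57): 7 bp
  [57,66): 9 bp
  [66,72): 6 bp
  [72,87): 15 bp
  [87,98): 11 bp
  [98,106): 8 bp
  [106,117): 11 bp
  [117,122): 5 bp
  [122,136): 14 bp
  [136,165): 29 bp
  [165,177): 12 bp
  [177,187): 10 bp
  [187,192): 5 bp

[5,5,6,7,7,7,8,9,9,9,10,11,11,12,14,15,18,29]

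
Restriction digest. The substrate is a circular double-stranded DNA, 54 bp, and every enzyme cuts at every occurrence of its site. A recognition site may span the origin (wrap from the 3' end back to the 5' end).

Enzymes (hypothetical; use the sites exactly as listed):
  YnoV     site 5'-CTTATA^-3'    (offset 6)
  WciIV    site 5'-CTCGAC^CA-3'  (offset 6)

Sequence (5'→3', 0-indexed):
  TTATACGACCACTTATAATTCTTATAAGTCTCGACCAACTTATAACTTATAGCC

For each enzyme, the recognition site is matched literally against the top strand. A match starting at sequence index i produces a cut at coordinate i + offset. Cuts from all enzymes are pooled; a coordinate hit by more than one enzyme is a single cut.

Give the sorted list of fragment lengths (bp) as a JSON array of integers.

Site scan:
  YnoV (CTTATA, off=6): starts [11, 20, 38, 45, 53] → cuts [5, 17, 26, 44, 51]
  WciIV (CTCGACCA, off=6): starts [29] → cuts [35]

All cut coordinates (distinct, sorted): [5, 17, 26, 35, 44, 51]

Fragments:
  5→17: 12 bp
  17→26: 9 bp
  26→35: 9 bp
  35→44: 9 bp
  44→51: 7 bp
  51→5 (wrap): 54-51+5 = 8 bp

[7,8,9,9,9,12]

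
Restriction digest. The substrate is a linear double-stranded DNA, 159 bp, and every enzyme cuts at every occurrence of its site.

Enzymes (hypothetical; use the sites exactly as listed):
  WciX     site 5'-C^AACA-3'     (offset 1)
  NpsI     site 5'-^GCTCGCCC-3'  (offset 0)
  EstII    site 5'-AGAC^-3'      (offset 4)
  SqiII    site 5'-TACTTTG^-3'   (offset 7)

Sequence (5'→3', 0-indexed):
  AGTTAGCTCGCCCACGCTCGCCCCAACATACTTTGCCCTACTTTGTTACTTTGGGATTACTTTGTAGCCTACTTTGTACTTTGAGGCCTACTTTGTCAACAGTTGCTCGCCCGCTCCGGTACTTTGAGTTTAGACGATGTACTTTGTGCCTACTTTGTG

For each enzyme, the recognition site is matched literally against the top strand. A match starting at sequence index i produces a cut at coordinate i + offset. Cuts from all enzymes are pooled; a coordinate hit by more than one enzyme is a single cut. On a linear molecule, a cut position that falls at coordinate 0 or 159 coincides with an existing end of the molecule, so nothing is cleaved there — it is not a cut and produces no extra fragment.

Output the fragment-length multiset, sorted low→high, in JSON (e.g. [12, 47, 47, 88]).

Per-enzyme occurrences:
  WciX CAACA/1: at [23, 96] ⇒ [24, 97]
  NpsI GCTCGCCC/0: at [5, 15, 104] ⇒ [5, 15, 104]
  EstII AGAC/4: at [131] ⇒ [135]
  SqiII TACTTTG/7: at [28, 38, 46, 57, 69, 76, 88, 119, 139, 150] ⇒ [35, 45, 53, 64, 76, 83, 95, 126, 146, 157]

Pooled cuts: [5, 15, 24, 35, 45, 53, 64, 76, 83, 95, 97, 104, 126, 135, 146, 157]

Fragments:
  [0,5): 5 bp
  [5,15): 10 bp
  [15,24): 9 bp
  [24,35): 11 bp
  [35,45): 10 bp
  [45,53): 8 bp
  [53,64): 11 bp
  [64,76): 12 bp
  [76,83): 7 bp
  [83,95): 12 bp
  [95,97): 2 bp
  [97,104): 7 bp
  [104,126): 22 bp
  [126,135): 9 bp
  [135,146): 11 bp
  [146,157): 11 bp
  [157,159): 2 bp

[2,2,5,7,7,8,9,9,10,10,11,11,11,11,12,12,22]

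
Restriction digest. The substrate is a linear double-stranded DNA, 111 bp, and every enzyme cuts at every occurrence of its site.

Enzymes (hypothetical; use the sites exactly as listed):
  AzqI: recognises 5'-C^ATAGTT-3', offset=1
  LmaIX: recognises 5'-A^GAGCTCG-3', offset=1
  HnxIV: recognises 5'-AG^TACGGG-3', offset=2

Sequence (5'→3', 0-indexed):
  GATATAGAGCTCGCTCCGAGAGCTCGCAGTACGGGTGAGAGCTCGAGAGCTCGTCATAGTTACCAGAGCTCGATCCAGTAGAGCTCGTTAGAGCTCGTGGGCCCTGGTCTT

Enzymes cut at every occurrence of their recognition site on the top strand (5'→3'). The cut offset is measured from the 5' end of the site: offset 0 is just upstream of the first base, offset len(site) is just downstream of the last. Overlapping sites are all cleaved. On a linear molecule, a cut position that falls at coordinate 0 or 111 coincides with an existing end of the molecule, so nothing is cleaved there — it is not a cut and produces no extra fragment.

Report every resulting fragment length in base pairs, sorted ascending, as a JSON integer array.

[6,8,9,9,10,10,10,13,15,21]

Per-enzyme occurrences:
  AzqI CATAGTT/1: at [54] ⇒ [55]
  LmaIX AGAGCTCG/1: at [5, 18, 37, 45, 64, 79, 89] ⇒ [6, 19, 38, 46, 65, 80, 90]
  HnxIV AGTACGGG/2: at [27] ⇒ [29]

Pooled cuts: [6, 19, 29, 38, 46, 55, 65, 80, 90]

Fragment lengths:
  [0,6): 6 bp
  [6,19): 13 bp
  [19,29): 10 bp
  [29,38): 9 bp
  [38,46): 8 bp
  [46,55): 9 bp
  [55,65): 10 bp
  [65,80): 15 bp
  [80,90): 10 bp
  [90,111): 21 bp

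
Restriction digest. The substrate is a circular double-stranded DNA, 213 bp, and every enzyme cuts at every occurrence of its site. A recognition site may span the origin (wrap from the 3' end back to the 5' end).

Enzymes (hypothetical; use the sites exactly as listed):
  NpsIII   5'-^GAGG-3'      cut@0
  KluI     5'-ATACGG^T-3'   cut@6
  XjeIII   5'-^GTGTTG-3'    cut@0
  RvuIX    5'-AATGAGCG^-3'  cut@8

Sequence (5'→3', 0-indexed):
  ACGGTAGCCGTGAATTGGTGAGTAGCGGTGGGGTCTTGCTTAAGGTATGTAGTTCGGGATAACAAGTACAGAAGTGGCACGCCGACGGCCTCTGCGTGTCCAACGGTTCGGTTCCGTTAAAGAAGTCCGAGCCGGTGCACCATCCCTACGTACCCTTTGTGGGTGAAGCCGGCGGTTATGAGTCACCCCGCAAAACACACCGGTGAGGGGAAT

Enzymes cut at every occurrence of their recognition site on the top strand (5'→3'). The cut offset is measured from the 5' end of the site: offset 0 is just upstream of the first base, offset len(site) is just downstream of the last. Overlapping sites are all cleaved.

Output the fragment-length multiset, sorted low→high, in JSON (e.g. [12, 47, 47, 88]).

[13,200]

Scan for sites:
  NpsIII (GAGG, off=0): starts [204] → cuts [204]
  KluI (ATACGGT, off=6): starts [211] → cuts [4]
  XjeIII (GTGTTG, off=0): no sites
  RvuIX (AATGAGCG, off=8): no sites

Pooled cuts: [4, 204]

Fragment lengths:
  4→204: 200 bp
  204→4 (wrap): 213-204+4 = 13 bp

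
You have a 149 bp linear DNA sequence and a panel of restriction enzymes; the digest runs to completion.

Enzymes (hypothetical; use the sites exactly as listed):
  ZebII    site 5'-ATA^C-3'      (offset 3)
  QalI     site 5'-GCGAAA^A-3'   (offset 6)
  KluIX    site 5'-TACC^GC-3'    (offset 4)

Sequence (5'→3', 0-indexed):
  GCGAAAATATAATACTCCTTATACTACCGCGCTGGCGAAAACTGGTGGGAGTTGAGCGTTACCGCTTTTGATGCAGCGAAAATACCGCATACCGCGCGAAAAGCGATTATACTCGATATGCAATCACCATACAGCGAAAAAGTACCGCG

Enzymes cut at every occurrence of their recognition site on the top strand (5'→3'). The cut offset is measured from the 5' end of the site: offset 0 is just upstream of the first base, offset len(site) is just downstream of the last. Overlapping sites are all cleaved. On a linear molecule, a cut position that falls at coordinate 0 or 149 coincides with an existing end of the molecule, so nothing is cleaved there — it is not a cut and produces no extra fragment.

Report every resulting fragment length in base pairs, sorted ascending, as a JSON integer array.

Scan for sites:
  ZebII (ATAC, off=3): starts [11, 20, 81, 88, 108, 128] → cuts [14, 23, 84, 91, 111, 131]
  QalI (GCGAAAA, off=6): starts [0, 34, 75, 95, 133] → cuts [6, 40, 81, 101, 139]
  KluIX (TACCGC, off=4): starts [24, 59, 82, 89, 142] → cuts [28, 63, 86, 93, 146]

Pooled cuts: [6, 14, 23, 28, 40, 63, 81, 84, 86, 91, 93, 101, 111, 131, 139, 146]

Fragments:
  [0,6): 6 bp
  [6,14): 8 bp
  [14,23): 9 bp
  [23,28): 5 bp
  [28,40): 12 bp
  [40,63): 23 bp
  [63,81): 18 bp
  [81,84): 3 bp
  [84,86): 2 bp
  [86,91): 5 bp
  [91,93): 2 bp
  [93,101): 8 bp
  [101,111): 10 bp
  [111,131): 20 bp
  [131,139): 8 bp
  [139,146): 7 bp
  [146,149): 3 bp

[2,2,3,3,5,5,6,7,8,8,8,9,10,12,18,20,23]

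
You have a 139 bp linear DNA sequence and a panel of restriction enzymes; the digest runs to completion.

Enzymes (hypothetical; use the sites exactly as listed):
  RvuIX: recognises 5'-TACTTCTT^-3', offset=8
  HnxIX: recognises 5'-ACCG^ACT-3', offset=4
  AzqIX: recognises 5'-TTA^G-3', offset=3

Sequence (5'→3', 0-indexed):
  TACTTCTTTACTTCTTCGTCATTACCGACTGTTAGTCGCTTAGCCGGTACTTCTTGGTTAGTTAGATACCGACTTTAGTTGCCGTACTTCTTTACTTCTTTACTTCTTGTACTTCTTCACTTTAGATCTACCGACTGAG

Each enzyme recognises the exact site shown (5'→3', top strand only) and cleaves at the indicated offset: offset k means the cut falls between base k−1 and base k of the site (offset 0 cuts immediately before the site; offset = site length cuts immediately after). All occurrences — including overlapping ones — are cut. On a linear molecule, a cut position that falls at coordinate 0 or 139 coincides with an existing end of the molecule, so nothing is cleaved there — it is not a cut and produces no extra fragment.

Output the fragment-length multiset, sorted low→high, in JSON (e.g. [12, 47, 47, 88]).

Site scan:
  RvuIX (TACTTCTT, off=8): starts [0, 8, 47, 84, 92, 100, 109] → cuts [8, 16, 55, 92, 100, 108, 117]
  HnxIX (ACCGACT, off=4): starts [23, 67, 129] → cuts [27, 71, 133]
  AzqIX (TTAG, off=3): starts [31, 39, 57, 61, 74, 121] → cuts [34, 42, 60, 64, 77, 124]

All cut coordinates (distinct, sorted): [8, 16, 27, 34, 42, 55, 60, 64, 71, 77, 92, 100, 108, 117, 124, 133]

Fragments:
  [0,8): 8 bp
  [8,16): 8 bp
  [16,27): 11 bp
  [27,34): 7 bp
  [34,42): 8 bp
  [42,55): 13 bp
  [55,60): 5 bp
  [60,64): 4 bp
  [64,71): 7 bp
  [71,77): 6 bp
  [77,92): 15 bp
  [92,100): 8 bp
  [100,108): 8 bp
  [108,117): 9 bp
  [117,124): 7 bp
  [124,133): 9 bp
  [133,139): 6 bp

[4,5,6,6,7,7,7,8,8,8,8,8,9,9,11,13,15]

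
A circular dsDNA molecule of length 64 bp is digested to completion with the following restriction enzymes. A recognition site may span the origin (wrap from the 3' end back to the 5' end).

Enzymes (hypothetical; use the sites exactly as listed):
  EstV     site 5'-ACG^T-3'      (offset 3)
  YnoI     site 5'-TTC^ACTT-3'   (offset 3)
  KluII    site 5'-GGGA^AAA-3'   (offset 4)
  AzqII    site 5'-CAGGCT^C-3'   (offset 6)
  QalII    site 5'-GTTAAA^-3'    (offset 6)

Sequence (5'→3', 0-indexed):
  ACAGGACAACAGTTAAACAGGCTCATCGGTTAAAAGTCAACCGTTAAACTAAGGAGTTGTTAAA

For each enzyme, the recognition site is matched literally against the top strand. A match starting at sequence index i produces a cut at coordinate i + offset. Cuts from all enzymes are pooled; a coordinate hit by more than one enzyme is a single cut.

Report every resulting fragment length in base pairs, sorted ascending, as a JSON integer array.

Site scan:
  EstV (ACGT, off=3): no sites
  YnoI (TTCACTT, off=3): no sites
  KluII (GGGAAAA, off=4): no sites
  AzqII (CAGGCTC, off=6): starts [17] → cuts [23]
  QalII (GTTAAA, off=6): starts [11, 28, 42, 58] → cuts [0, 17, 34, 48]

Pooled cuts: [0, 17, 23, 34, 48]

Fragments:
  0→17: 17 bp
  17→23: 6 bp
  23→34: 11 bp
  34→48: 14 bp
  48→0 (wrap): 64-48+0 = 16 bp

[6,11,14,16,17]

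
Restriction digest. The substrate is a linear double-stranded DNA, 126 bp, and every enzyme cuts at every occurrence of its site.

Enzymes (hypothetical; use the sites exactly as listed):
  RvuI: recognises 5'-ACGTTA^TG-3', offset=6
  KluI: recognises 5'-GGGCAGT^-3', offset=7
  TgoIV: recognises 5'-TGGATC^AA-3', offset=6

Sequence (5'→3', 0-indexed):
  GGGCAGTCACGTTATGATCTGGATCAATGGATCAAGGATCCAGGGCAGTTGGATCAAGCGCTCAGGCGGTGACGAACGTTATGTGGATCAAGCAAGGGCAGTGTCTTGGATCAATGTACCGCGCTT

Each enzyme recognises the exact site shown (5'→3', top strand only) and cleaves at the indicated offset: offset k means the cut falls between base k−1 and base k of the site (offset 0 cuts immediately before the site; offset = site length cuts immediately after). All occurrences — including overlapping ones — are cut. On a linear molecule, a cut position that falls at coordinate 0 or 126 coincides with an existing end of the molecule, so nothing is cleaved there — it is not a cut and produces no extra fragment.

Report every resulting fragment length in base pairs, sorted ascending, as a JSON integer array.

[6,7,7,8,8,10,11,13,14,16,26]

Site scan:
  RvuI ACGTTATG/6: at [8, 75] ⇒ [14, 81]
  KluI GGGCAGT/7: at [0, 42, 95] ⇒ [7, 49, 102]
  TgoIV TGGATCAA/6: at [19, 27, 49, 83, 106] ⇒ [25, 33, 55, 89, 112]

All cut coordinates (distinct, sorted): [7, 14, 25, 33, 49, 55, 81, 89, 102, 112]

Fragments:
  [0,7): 7 bp
  [7,14): 7 bp
  [14,25): 11 bp
  [25,33): 8 bp
  [33,49): 16 bp
  [49,55): 6 bp
  [55,81): 26 bp
  [81,89): 8 bp
  [89,102): 13 bp
  [102,112): 10 bp
  [112,126): 14 bp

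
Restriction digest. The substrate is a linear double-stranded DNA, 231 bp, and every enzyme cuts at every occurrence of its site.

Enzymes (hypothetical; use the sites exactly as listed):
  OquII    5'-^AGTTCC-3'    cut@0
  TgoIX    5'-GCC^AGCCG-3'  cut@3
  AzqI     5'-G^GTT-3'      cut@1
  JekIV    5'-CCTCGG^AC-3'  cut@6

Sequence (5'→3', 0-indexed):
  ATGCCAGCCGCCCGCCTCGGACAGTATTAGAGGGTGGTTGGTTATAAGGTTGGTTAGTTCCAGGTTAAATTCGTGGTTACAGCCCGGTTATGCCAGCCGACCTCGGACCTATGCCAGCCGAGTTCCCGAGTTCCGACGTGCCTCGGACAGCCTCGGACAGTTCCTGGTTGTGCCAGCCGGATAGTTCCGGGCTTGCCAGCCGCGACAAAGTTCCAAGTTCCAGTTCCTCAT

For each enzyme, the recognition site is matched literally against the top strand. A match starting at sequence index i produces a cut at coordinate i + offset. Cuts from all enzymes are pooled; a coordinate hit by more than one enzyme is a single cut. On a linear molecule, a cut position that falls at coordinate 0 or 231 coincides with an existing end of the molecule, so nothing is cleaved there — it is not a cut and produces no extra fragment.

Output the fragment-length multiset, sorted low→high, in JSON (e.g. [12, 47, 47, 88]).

Site scan:
  OquII AGTTCC/0: at [55, 120, 128, 158, 182, 208, 215, 221] ⇒ [55, 120, 128, 158, 182, 208, 215, 221]
  TgoIX GCCAGCCG/3: at [2, 91, 112, 171, 194] ⇒ [5, 94, 115, 174, 197]
  AzqI GGTT/1: at [35, 39, 47, 51, 62, 74, 85, 165] ⇒ [36, 40, 48, 52, 63, 75, 86, 166]
  JekIV CCTCGGAC/6: at [14, 100, 140, 150] ⇒ [20, 106, 146, 156]

All cut coordinates (distinct, sorted): [5, 20, 36, 40, 48, 52, 55, 63, 75, 86, 94, 106, 115, 120, 128, 146, 156, 158, 166, 174, 182, 197, 208, 215, 221]

Fragments:
  [0,5): 5 bp
  [5,20): 15 bp
  [20,36): 16 bp
  [36,40): 4 bp
  [40,48): 8 bp
  [48,52): 4 bp
  [52,55): 3 bp
  [55,63): 8 bp
  [63,75): 12 bp
  [75,86): 11 bp
  [86,94): 8 bp
  [94,106): 12 bp
  [106,115): 9 bp
  [115,120): 5 bp
  [120,128): 8 bp
  [128,146): 18 bp
  [146,156): 10 bp
  [156,158): 2 bp
  [158,166): 8 bp
  [166,174): 8 bp
  [174,182): 8 bp
  [182,197): 15 bp
  [197,208): 11 bp
  [208,215): 7 bp
  [215,221): 6 bp
  [221,231): 10 bp

[2,3,4,4,5,5,6,7,8,8,8,8,8,8,8,9,10,10,11,11,12,12,15,15,16,18]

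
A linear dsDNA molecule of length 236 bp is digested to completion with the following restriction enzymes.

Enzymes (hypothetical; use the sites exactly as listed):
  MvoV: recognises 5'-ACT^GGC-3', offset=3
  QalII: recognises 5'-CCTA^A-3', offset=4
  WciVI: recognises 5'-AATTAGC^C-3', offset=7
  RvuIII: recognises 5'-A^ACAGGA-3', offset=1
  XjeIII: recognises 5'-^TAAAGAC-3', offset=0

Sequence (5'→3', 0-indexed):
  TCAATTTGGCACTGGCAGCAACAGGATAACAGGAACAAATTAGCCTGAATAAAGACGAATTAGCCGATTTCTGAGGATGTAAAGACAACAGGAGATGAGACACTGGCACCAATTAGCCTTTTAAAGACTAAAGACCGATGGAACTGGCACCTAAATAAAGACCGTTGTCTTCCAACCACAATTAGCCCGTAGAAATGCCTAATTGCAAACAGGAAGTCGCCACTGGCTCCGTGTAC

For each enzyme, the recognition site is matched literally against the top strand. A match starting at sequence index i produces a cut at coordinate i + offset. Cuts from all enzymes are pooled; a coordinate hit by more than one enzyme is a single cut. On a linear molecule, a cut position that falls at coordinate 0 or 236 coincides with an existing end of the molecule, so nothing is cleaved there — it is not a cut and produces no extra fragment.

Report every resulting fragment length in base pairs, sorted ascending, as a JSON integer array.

[2,4,5,7,7,7,8,8,8,12,13,13,15,15,15,16,16,17,17,31]

Per-enzyme occurrences:
  MvoV (ACTGGC, off=3): starts [10, 101, 142, 221] → cuts [13, 104, 145, 224]
  QalII (CCTAA, off=4): starts [149, 197] → cuts [153, 201]
  WciVI (AATTAGCC, off=7): starts [37, 57, 110, 179] → cuts [44, 64, 117, 186]
  RvuIII (AACAGGA, off=1): starts [19, 27, 86, 207] → cuts [20, 28, 87, 208]
  XjeIII (TAAAGAC, off=0): starts [49, 79, 121, 128, 155] → cuts [49, 79, 121, 128, 155]

Pooled cuts: [13, 20, 28, 44, 49, 64, 79, 87, 104, 117, 121, 128, 145, 153, 155, 186, 201, 208, 224]

Fragment lengths:
  [0,13): 13 bp
  [13,20): 7 bp
  [20,28): 8 bp
  [28,44): 16 bp
  [44,49): 5 bp
  [49,64): 15 bp
  [64,79): 15 bp
  [79,87): 8 bp
  [87,104): 17 bp
  [104,117): 13 bp
  [117,121): 4 bp
  [121,128): 7 bp
  [128,145): 17 bp
  [145,153): 8 bp
  [153,155): 2 bp
  [155,186): 31 bp
  [186,201): 15 bp
  [201,208): 7 bp
  [208,224): 16 bp
  [224,236): 12 bp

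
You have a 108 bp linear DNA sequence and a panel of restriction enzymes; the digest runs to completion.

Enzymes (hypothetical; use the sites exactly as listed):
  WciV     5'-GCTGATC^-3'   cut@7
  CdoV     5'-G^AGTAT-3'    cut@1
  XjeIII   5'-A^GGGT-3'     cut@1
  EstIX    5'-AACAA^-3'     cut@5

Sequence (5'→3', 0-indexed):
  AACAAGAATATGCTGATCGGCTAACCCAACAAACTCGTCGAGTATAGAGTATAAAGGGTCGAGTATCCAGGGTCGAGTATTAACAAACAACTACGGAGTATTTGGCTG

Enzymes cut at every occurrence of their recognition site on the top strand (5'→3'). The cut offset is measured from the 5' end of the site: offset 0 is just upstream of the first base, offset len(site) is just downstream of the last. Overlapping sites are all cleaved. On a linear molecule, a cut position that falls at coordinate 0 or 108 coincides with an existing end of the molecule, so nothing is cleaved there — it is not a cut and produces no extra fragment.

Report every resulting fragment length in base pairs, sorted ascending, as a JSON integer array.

Per-enzyme occurrences:
  WciV (GCTGATC, off=7): starts [11] → cuts [18]
  CdoV (GAGTAT, off=1): starts [39, 46, 60, 74, 95] → cuts [40, 47, 61, 75, 96]
  XjeIII (AGGGT, off=1): starts [54, 68] → cuts [55, 69]
  EstIX (AACAA, off=5): starts [0, 27, 81, 85] → cuts [5, 32, 86, 90]

Pooled cuts: [5, 18, 32, 40, 47, 55, 61, 69, 75, 86, 90, 96]

Fragments:
  [0,5): 5 bp
  [5,18): 13 bp
  [18,32): 14 bp
  [32,40): 8 bp
  [40,47): 7 bp
  [47,55): 8 bp
  [55,61): 6 bp
  [61,69): 8 bp
  [69,75): 6 bp
  [75,86): 11 bp
  [86,90): 4 bp
  [90,96): 6 bp
  [96,108): 12 bp

[4,5,6,6,6,7,8,8,8,11,12,13,14]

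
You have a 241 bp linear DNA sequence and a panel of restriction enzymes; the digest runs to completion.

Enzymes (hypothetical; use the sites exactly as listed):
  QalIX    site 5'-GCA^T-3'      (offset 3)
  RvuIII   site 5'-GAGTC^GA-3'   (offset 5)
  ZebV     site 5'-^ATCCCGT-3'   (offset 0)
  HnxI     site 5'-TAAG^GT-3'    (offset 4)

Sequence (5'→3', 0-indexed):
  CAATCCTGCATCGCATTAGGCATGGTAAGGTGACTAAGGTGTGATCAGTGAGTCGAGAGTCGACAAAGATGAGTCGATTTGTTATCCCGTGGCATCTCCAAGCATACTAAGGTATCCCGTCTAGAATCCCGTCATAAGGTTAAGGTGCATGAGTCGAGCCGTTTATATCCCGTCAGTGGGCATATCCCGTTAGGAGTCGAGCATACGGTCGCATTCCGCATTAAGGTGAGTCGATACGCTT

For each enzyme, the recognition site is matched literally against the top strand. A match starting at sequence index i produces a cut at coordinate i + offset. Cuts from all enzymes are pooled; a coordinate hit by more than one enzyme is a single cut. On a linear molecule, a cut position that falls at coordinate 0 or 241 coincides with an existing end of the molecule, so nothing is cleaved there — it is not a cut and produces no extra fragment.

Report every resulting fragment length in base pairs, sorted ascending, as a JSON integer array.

Scan for sites:
  QalIX GCAT/3: at [7, 12, 19, 91, 101, 146, 179, 200, 210, 217] ⇒ [10, 15, 22, 94, 104, 149, 182, 203, 213, 220]
  RvuIII GAGTCGA/5: at [49, 56, 70, 150, 193, 227] ⇒ [54, 61, 75, 155, 198, 232]
  ZebV ATCCCGT/0: at [83, 113, 125, 166, 183] ⇒ [83, 113, 125, 166, 183]
  HnxI TAAGGT/4: at [25, 34, 107, 134, 140, 221] ⇒ [29, 38, 111, 138, 144, 225]

All cut coordinates (distinct, sorted): [10, 15, 22, 29, 38, 54, 61, 75, 83, 94, 104, 111, 113, 125, 138, 144, 149, 155, 166, 182, 183, 198, 203, 213, 220, 225, 232]

Fragments:
  [0,10): 10 bp
  [10,15): 5 bp
  [15,22): 7 bp
  [22,29): 7 bp
  [29,38): 9 bp
  [38,54): 16 bp
  [54,61): 7 bp
  [61,75): 14 bp
  [75,83): 8 bp
  [83,94): 11 bp
  [94,104): 10 bp
  [104,111): 7 bp
  [111,113): 2 bp
  [113,125): 12 bp
  [125,138): 13 bp
  [138,144): 6 bp
  [144,149): 5 bp
  [149,155): 6 bp
  [155,166): 11 bp
  [166,182): 16 bp
  [182,183): 1 bp
  [183,198): 15 bp
  [198,203): 5 bp
  [203,213): 10 bp
  [213,220): 7 bp
  [220,225): 5 bp
  [225,232): 7 bp
  [232,241): 9 bp

[1,2,5,5,5,5,6,6,7,7,7,7,7,7,8,9,9,10,10,10,11,11,12,13,14,15,16,16]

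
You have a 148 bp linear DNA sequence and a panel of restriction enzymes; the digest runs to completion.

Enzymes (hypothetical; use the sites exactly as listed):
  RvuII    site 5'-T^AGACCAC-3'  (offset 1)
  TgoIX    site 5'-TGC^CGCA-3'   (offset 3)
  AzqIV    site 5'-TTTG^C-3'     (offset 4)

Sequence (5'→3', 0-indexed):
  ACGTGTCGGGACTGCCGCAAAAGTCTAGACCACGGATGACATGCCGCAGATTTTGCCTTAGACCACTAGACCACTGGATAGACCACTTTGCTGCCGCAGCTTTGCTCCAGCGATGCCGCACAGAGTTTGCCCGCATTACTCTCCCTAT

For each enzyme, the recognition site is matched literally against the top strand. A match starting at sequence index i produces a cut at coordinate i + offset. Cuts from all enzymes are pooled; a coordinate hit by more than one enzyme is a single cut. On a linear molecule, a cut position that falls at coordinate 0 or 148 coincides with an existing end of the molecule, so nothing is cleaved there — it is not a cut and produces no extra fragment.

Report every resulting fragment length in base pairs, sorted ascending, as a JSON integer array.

[4,4,8,10,11,11,11,12,12,13,15,18,19]

Scan for sites:
  RvuII (TAGACCAC, off=1): starts [25, 58, 66, 78] → cuts [26, 59, 67, 79]
  TgoIX (TGCCGCA, off=3): starts [12, 41, 91, 113] → cuts [15, 44, 94, 116]
  AzqIV (TTTGC, off=4): starts [51, 86, 100, 125] → cuts [55, 90, 104, 129]

Pooled cuts: [15, 26, 44, 55, 59, 67, 79, 90, 94, 104, 116, 129]

Fragments:
  [0,15): 15 bp
  [15,26): 11 bp
  [26,44): 18 bp
  [44,55): 11 bp
  [55,59): 4 bp
  [59,67): 8 bp
  [67,79): 12 bp
  [79,90): 11 bp
  [90,94): 4 bp
  [94,104): 10 bp
  [104,116): 12 bp
  [116,129): 13 bp
  [129,148): 19 bp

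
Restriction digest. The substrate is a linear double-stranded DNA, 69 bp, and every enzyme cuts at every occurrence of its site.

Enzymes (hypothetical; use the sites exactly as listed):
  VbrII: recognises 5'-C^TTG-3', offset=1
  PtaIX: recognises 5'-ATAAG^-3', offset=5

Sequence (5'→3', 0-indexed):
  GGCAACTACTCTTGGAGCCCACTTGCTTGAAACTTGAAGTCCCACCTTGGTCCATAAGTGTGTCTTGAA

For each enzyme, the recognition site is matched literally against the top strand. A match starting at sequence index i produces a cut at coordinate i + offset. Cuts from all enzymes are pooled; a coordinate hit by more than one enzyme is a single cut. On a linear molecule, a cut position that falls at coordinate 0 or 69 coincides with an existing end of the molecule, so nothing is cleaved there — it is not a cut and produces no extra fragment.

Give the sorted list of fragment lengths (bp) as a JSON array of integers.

[4,5,6,7,11,11,12,13]

Site scan:
  VbrII CTTG/1: at [10, 21, 25, 32, 45, 63] ⇒ [11, 22, 26, 33, 46, 64]
  PtaIX ATAAG/5: at [53] ⇒ [58]

All cut coordinates (distinct, sorted): [11, 22, 26, 33, 46, 58, 64]

Fragment lengths:
  [0,11): 11 bp
  [11,22): 11 bp
  [22,26): 4 bp
  [26,33): 7 bp
  [33,46): 13 bp
  [46,58): 12 bp
  [58,64): 6 bp
  [64,69): 5 bp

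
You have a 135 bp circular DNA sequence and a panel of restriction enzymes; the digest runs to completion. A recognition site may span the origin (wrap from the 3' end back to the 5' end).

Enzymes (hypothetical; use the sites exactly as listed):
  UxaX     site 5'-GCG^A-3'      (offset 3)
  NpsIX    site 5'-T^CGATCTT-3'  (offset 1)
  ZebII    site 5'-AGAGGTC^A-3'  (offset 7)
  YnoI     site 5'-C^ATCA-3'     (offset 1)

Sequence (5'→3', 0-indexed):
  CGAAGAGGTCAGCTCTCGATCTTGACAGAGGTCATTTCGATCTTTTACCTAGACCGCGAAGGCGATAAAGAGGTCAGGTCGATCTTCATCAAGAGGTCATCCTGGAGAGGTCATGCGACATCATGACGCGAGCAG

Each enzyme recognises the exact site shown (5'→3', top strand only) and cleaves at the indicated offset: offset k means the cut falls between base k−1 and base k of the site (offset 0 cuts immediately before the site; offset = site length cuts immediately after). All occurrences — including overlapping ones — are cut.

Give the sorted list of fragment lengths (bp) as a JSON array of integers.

[2,4,4,5,6,6,7,8,8,11,11,11,14,17,21]

Scan for sites:
  UxaX GCGA/3: at [55, 61, 114, 127, 134] ⇒ [2, 58, 64, 117, 130]
  NpsIX TCGATCTT/1: at [15, 36, 78] ⇒ [16, 37, 79]
  ZebII AGAGGTCA/7: at [3, 26, 68, 91, 105] ⇒ [10, 33, 75, 98, 112]
  YnoI CATCA/1: at [86, 118] ⇒ [87, 119]

Pooled cuts: [2, 10, 16, 33, 37, 58, 64, 75, 79, 87, 98, 112, 117, 119, 130]

Fragments:
  2→10: 8 bp
  10→16: 6 bp
  16→33: 17 bp
  33→37: 4 bp
  37→58: 21 bp
  58→64: 6 bp
  64→75: 11 bp
  75→79: 4 bp
  79→87: 8 bp
  87→98: 11 bp
  98→112: 14 bp
  112→117: 5 bp
  117→119: 2 bp
  119→130: 11 bp
  130→2 (wrap): 135-130+2 = 7 bp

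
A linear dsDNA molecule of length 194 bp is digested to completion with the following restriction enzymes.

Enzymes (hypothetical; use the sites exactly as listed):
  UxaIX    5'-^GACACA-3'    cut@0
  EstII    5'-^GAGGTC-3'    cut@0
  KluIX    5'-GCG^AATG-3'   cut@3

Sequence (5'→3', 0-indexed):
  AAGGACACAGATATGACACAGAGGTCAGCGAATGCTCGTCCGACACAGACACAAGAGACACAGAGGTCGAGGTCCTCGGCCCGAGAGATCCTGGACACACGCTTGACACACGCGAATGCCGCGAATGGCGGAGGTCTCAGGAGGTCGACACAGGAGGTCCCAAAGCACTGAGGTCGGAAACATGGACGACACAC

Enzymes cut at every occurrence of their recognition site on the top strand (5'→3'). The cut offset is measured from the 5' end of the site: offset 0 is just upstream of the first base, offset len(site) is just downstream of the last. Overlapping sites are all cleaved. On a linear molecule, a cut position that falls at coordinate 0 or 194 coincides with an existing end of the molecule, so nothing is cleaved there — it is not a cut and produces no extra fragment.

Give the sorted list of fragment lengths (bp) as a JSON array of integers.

[3,6,6,6,6,6,7,7,7,9,9,10,10,10,11,11,11,16,18,25]

Per-enzyme occurrences:
  UxaIX (GACACA, off=0): starts [3, 14, 41, 47, 56, 93, 104, 146, 187] → cuts [3, 14, 41, 47, 56, 93, 104, 146, 187]
  EstII (GAGGTC, off=0): starts [20, 62, 68, 130, 140, 153, 169] → cuts [20, 62, 68, 130, 140, 153, 169]
  KluIX (GCGAATG, off=3): starts [27, 111, 120] → cuts [30, 114, 123]

All cut coordinates (distinct, sorted): [3, 14, 20, 30, 41, 47, 56, 62, 68, 93, 104, 114, 123, 130, 140, 146, 153, 169, 187]

Fragments:
  [0,3): 3 bp
  [3,14): 11 bp
  [14,20): 6 bp
  [20,30): 10 bp
  [30,41): 11 bp
  [41,47): 6 bp
  [47,56): 9 bp
  [56,62): 6 bp
  [62,68): 6 bp
  [68,93): 25 bp
  [93,104): 11 bp
  [104,114): 10 bp
  [114,123): 9 bp
  [123,130): 7 bp
  [130,140): 10 bp
  [140,146): 6 bp
  [146,153): 7 bp
  [153,169): 16 bp
  [169,187): 18 bp
  [187,194): 7 bp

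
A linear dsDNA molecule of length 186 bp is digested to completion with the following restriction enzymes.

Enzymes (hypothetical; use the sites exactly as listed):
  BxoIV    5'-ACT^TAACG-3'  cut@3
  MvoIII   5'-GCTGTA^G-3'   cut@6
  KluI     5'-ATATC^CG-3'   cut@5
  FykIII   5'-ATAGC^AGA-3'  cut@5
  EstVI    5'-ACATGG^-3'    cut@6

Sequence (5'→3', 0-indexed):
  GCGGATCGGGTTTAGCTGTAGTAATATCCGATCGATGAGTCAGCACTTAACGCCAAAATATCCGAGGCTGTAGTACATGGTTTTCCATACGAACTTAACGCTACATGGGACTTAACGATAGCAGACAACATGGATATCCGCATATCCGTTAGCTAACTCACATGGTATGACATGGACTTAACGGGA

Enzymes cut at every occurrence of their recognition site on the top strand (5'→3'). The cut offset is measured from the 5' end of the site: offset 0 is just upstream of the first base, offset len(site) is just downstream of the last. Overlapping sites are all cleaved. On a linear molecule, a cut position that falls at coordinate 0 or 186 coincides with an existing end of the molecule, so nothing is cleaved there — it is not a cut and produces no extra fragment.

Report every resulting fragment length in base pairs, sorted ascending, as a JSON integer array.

[3,4,5,8,8,8,8,10,10,10,11,13,15,15,19,19,20]

Per-enzyme occurrences:
  BxoIV ACTTAACG/3: at [44, 92, 109, 175] ⇒ [47, 95, 112, 178]
  MvoIII GCTGTAG/6: at [14, 66] ⇒ [20, 72]
  KluI ATATCCG/5: at [23, 57, 133, 141] ⇒ [28, 62, 138, 146]
  FykIII ATAGCAGA/5: at [117] ⇒ [122]
  EstVI ACATGG/6: at [74, 102, 127, 159, 169] ⇒ [80, 108, 133, 165, 175]

Pooled cuts: [20, 28, 47, 62, 72, 80, 95, 108, 112, 122, 133, 138, 146, 165, 175, 178]

Fragment lengths:
  [0,20): 20 bp
  [20,28): 8 bp
  [28,47): 19 bp
  [47,62): 15 bp
  [62,72): 10 bp
  [72,80): 8 bp
  [80,95): 15 bp
  [95,108): 13 bp
  [108,112): 4 bp
  [112,122): 10 bp
  [122,133): 11 bp
  [133,138): 5 bp
  [138,146): 8 bp
  [146,165): 19 bp
  [165,175): 10 bp
  [175,178): 3 bp
  [178,186): 8 bp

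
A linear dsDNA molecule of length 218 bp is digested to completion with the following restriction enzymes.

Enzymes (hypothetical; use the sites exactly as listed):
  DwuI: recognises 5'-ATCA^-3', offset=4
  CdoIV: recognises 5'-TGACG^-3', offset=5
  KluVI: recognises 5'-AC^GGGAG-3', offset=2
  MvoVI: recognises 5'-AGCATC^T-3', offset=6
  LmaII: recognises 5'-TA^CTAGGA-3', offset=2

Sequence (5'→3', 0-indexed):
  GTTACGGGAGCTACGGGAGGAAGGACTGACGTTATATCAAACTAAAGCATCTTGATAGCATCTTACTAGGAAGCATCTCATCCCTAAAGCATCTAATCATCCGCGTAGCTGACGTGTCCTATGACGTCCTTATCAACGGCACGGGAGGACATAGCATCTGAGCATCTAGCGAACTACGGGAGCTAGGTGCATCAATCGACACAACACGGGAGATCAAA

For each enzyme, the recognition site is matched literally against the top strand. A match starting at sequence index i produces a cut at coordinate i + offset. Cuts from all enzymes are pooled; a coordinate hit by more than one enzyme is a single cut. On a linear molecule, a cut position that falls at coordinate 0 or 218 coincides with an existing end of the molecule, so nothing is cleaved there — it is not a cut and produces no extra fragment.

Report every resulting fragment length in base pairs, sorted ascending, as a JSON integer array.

Per-enzyme occurrences:
  DwuI ATCA/4: at [35, 95, 131, 190, 212] ⇒ [39, 99, 135, 194, 216]
  CdoIV TGACG/5: at [26, 109, 121] ⇒ [31, 114, 126]
  KluVI ACGGGAG/2: at [3, 12, 140, 175, 205] ⇒ [5, 14, 142, 177, 207]
  MvoVI AGCATCT/6: at [45, 56, 71, 87, 152, 160] ⇒ [51, 62, 77, 93, 158, 166]
  LmaII TACTAGGA/2: at [63] ⇒ [65]

Pooled cuts: [5, 14, 31, 39, 51, 62, 65, 77, 93, 99, 114, 126, 135, 142, 158, 166, 177, 194, 207, 216]

Fragment lengths:
  [0,5): 5 bp
  [5,14): 9 bp
  [14,31): 17 bp
  [31,39): 8 bp
  [39,51): 12 bp
  [51,62): 11 bp
  [62,65): 3 bp
  [65,77): 12 bp
  [77,93): 16 bp
  [93,99): 6 bp
  [99,114): 15 bp
  [114,126): 12 bp
  [126,135): 9 bp
  [135,142): 7 bp
  [142,158): 16 bp
  [158,166): 8 bp
  [166,177): 11 bp
  [177,194): 17 bp
  [194,207): 13 bp
  [207,216): 9 bp
  [216,218): 2 bp

[2,3,5,6,7,8,8,9,9,9,11,11,12,12,12,13,15,16,16,17,17]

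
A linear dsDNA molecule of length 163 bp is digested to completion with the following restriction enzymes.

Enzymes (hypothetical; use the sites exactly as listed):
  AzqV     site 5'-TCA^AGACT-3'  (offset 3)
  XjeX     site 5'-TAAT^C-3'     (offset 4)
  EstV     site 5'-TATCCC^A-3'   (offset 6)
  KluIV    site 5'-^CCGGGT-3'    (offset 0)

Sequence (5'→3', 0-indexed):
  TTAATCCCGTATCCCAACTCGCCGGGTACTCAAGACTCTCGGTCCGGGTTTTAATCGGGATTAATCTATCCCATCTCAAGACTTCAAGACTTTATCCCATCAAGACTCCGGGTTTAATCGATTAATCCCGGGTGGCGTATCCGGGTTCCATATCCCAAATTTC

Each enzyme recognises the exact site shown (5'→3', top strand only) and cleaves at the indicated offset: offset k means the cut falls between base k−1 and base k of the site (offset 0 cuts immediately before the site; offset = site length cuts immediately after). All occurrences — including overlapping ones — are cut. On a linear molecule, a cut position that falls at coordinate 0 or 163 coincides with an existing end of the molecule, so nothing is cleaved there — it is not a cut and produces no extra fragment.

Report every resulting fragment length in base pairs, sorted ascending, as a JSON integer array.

[1,4,5,5,6,6,7,7,8,8,10,10,11,11,11,12,12,13,16]

Scan for sites:
  AzqV (TCAAGACT, off=3): starts [29, 75, 83, 99] → cuts [32, 78, 86, 102]
  XjeX (TAATC, off=4): starts [1, 51, 61, 114, 122] → cuts [5, 55, 65, 118, 126]
  EstV (TATCCCA, off=6): starts [9, 66, 92, 150] → cuts [15, 72, 98, 156]
  KluIV (CCGGGT, off=0): starts [21, 43, 107, 127, 140] → cuts [21, 43, 107, 127, 140]

All cut coordinates (distinct, sorted): [5, 15, 21, 32, 43, 55, 65, 72, 78, 86, 98, 102, 107, 118, 126, 127, 140, 156]

Fragment lengths:
  [0,5): 5 bp
  [5,15): 10 bp
  [15,21): 6 bp
  [21,32): 11 bp
  [32,43): 11 bp
  [43,55): 12 bp
  [55,65): 10 bp
  [65,72): 7 bp
  [72,78): 6 bp
  [78,86): 8 bp
  [86,98): 12 bp
  [98,102): 4 bp
  [102,107): 5 bp
  [107,118): 11 bp
  [118,126): 8 bp
  [126,127): 1 bp
  [127,140): 13 bp
  [140,156): 16 bp
  [156,163): 7 bp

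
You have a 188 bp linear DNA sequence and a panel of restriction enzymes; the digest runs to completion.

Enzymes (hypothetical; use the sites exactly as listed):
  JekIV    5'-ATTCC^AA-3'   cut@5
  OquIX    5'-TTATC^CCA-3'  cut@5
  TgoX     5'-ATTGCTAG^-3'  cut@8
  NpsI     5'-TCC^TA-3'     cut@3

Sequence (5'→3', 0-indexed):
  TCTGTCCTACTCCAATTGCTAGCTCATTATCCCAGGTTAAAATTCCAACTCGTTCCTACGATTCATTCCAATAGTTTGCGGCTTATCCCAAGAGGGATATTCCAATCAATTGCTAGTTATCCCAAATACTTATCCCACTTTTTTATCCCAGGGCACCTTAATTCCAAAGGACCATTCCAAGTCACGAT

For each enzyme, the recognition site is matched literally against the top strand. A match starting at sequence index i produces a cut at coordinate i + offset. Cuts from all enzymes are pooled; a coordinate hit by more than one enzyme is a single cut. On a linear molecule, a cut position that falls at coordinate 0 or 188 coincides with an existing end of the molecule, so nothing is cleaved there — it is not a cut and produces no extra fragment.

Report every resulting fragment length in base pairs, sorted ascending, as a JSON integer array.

[5,7,9,10,10,13,13,13,13,13,15,15,16,18,18]

Scan for sites:
  JekIV (ATTCCAA, off=5): starts [41, 64, 98, 160, 173] → cuts [46, 69, 103, 165, 178]
  OquIX (TTATCCCA, off=5): starts [26, 82, 116, 129, 142] → cuts [31, 87, 121, 134, 147]
  TgoX (ATTGCTAG, off=8): starts [14, 108] → cuts [22, 116]
  NpsI (TCCTA, off=3): starts [4, 53] → cuts [7, 56]

Pooled cuts: [7, 22, 31, 46, 56, 69, 87, 103, 116, 121, 134, 147, 165, 178]

Fragments:
  [0,7): 7 bp
  [7,22): 15 bp
  [22,31): 9 bp
  [31,46): 15 bp
  [46,56): 10 bp
  [56,69): 13 bp
  [69,87): 18 bp
  [87,103): 16 bp
  [103,116): 13 bp
  [116,121): 5 bp
  [121,134): 13 bp
  [134,147): 13 bp
  [147,165): 18 bp
  [165,178): 13 bp
  [178,188): 10 bp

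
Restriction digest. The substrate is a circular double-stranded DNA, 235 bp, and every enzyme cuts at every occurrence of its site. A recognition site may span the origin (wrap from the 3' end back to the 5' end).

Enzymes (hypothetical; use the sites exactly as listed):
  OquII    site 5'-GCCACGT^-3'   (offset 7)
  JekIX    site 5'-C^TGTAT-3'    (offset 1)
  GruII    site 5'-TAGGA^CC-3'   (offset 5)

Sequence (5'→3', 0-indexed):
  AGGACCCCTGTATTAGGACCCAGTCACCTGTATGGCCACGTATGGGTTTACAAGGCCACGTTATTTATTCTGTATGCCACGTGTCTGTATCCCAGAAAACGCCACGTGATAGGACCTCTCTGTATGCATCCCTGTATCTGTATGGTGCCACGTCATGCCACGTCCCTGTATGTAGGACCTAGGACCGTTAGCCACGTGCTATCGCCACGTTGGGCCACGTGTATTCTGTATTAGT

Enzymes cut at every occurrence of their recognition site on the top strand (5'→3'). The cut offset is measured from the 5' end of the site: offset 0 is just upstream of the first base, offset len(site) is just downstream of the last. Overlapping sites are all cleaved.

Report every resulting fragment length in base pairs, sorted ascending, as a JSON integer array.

[3,3,4,6,6,6,7,7,9,10,10,10,10,11,12,12,13,13,13,13,15,20,22]

Per-enzyme occurrences:
  OquII (GCCACGT, off=7): starts [34, 54, 75, 100, 146, 156, 190, 203, 213] → cuts [41, 61, 82, 107, 153, 163, 197, 210, 220]
  JekIX (CTGTAT, off=1): starts [7, 27, 69, 84, 119, 131, 137, 165, 225] → cuts [8, 28, 70, 85, 120, 132, 138, 166, 226]
  GruII (TAGGACC, off=5): starts [13, 109, 172, 179, 234] → cuts [4, 18, 114, 177, 184]

Pooled cuts: [4, 8, 18, 28, 41, 61, 70, 82, 85, 107, 114, 120, 132, 138, 153, 163, 166, 177, 184, 197, 210, 220, 226]

Fragment lengths:
  4→8: 4 bp
  8→18: 10 bp
  18→28: 10 bp
  28→41: 13 bp
  41→61: 20 bp
  61→70: 9 bp
  70→82: 12 bp
  82→85: 3 bp
  85→107: 22 bp
  107→114: 7 bp
  114→120: 6 bp
  120→132: 12 bp
  132→138: 6 bp
  138→153: 15 bp
  153→163: 10 bp
  163→166: 3 bp
  166→177: 11 bp
  177→184: 7 bp
  184→197: 13 bp
  197→210: 13 bp
  210→220: 10 bp
  220→226: 6 bp
  226→4 (wrap): 235-226+4 = 13 bp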